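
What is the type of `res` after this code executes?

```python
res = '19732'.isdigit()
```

str.isdigit() returns bool

bool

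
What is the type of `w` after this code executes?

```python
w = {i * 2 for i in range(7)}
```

A set comprehension {expr for x in iterable} produces a set

set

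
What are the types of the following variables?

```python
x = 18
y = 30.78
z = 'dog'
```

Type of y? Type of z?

y is float; z is str

float, str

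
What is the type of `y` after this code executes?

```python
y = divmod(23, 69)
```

divmod() returns a tuple (quotient, remainder)

tuple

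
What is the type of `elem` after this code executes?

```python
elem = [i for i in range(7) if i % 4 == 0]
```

A list comprehension [...] produces a list

list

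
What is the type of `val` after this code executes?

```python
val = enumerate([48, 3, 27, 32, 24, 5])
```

enumerate() returns an enumerate iterator object

enumerate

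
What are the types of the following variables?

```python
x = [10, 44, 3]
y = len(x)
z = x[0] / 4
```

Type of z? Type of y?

int / int returns float; len() returns int

float, int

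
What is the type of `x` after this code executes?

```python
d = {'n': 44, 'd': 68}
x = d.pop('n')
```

dict.pop() returns the value (int)

int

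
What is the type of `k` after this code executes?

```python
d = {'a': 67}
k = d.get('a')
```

dict.get() returns the value (int) when key is found

int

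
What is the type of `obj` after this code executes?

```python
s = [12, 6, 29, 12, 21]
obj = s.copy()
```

list.copy() returns list

list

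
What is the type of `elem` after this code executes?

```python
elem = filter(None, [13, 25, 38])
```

filter() returns a filter iterator object

filter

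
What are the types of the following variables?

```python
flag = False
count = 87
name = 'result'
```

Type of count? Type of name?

count is int; name is str

int, str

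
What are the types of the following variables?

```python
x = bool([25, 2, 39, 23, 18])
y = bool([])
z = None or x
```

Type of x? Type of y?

bool() returns bool; bool() returns bool

bool, bool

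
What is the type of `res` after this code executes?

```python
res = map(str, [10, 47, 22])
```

map() returns a map iterator object

map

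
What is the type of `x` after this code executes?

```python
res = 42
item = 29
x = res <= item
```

Comparison operators return bool

bool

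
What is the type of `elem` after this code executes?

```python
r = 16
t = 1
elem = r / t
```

int / int always returns float in Python 3 (16 / 1 = 16)

float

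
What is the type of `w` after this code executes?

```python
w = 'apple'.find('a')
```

str.find() returns int (index, or -1)

int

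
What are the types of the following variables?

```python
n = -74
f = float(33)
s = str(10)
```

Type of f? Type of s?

f is float; s is str

float, str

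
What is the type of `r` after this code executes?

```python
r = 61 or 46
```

'or' returns the first truthy value (61, which is int)

int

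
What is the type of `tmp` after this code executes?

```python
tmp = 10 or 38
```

'or' returns the first truthy value (10, which is int)

int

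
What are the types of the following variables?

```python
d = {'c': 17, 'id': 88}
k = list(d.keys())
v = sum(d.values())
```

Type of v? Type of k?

sum of int values returns int; list(...) returns list

int, list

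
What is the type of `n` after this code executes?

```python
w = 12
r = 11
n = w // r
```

int // int returns int (12 // 11 = 1)

int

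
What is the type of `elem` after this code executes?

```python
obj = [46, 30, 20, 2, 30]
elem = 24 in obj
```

'in' operator returns bool

bool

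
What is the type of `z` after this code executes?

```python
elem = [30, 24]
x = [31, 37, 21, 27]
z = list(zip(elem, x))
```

list(zip(...)) returns a list of tuples

list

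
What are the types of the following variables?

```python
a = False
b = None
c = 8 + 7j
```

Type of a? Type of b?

a is bool; b is NoneType

bool, NoneType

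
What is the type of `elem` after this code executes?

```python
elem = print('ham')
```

print() returns None

NoneType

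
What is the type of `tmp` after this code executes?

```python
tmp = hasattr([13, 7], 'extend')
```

hasattr() returns bool

bool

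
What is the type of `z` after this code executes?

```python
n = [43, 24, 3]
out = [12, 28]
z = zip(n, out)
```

zip() returns a zip iterator object

zip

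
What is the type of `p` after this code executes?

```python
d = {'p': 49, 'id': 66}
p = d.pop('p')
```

dict.pop() returns the value (int)

int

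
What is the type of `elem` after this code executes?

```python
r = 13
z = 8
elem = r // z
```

int // int returns int (13 // 8 = 1)

int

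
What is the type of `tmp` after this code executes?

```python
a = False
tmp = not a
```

'not' always returns bool

bool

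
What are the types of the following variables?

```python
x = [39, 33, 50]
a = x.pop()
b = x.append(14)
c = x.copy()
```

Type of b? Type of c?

list.append() returns None; list.copy() returns list

NoneType, list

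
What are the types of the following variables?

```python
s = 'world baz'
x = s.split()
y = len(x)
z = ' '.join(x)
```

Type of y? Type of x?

len() returns int; str.split() returns list

int, list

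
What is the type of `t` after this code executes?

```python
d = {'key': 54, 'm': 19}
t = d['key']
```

Accessing dict[str, int] with key 'key' returns int value 54

int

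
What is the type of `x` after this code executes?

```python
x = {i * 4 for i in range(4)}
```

A set comprehension {expr for x in iterable} produces a set

set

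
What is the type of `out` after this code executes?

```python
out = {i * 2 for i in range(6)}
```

A set comprehension {expr for x in iterable} produces a set

set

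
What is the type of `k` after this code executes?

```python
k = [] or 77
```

'or' returns first truthy value (77, which is int)

int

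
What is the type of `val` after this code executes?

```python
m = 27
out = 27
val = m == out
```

Equality comparison returns bool

bool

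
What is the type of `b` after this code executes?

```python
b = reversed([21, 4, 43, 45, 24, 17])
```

reversed() on a list returns a list_reverseiterator

list_reverseiterator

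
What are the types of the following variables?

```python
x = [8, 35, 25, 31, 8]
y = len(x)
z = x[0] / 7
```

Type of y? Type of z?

len() returns int; int / int returns float

int, float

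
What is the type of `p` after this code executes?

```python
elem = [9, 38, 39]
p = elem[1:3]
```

Slicing a list always returns a list

list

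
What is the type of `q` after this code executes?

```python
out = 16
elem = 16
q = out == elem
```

Equality comparison returns bool

bool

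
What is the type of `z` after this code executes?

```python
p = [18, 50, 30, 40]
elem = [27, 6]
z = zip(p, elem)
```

zip() returns a zip iterator object

zip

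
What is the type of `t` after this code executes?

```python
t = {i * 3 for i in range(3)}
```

A set comprehension {expr for x in iterable} produces a set

set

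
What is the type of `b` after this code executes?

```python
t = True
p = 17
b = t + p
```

bool + int returns int (True is 1, so 1 + 17 = 18)

int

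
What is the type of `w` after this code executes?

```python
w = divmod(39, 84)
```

divmod() returns a tuple (quotient, remainder)

tuple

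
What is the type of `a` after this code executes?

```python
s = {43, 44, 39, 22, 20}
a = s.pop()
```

Popping from a set of ints returns int

int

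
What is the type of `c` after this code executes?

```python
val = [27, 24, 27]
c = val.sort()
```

list.sort() returns None (sorts in place)

NoneType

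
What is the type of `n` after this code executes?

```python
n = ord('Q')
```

ord() returns int (Unicode code point)

int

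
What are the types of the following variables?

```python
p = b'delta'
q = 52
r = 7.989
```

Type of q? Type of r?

q is int; r is float

int, float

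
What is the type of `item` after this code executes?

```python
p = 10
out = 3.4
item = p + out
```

int + float returns float (10 + 3.4 = 13.4)

float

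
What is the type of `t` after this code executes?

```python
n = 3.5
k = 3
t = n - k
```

float - int returns float (3.5 - 3 = 0.5)

float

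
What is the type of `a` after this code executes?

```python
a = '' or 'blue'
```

'or' returns first truthy value ('blue', which is str)

str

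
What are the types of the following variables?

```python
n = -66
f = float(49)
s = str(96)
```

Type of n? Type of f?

n is int; f is float

int, float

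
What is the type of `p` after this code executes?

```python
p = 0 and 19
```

'and' returns the first falsy value (0, which is int)

int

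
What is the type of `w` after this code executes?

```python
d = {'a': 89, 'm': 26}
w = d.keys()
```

.keys() returns a dict_keys view object

dict_keys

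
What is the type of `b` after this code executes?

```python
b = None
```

None has type NoneType

NoneType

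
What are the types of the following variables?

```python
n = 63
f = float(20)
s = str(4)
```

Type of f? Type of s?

f is float; s is str

float, str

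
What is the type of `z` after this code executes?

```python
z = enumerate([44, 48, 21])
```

enumerate() returns an enumerate iterator object

enumerate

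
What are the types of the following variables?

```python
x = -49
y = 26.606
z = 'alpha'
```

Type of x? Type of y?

x is int; y is float

int, float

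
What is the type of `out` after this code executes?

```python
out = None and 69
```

'and' returns first falsy value (None)

NoneType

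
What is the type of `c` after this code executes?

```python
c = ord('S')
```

ord() returns int (Unicode code point)

int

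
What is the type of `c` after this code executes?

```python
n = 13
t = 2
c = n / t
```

int / int always returns float in Python 3 (13 / 2 = 6.5)

float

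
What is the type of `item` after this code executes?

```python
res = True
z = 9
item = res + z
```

bool + int returns int (True is 1, so 1 + 9 = 10)

int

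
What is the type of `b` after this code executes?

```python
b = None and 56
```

'and' returns first falsy value (None)

NoneType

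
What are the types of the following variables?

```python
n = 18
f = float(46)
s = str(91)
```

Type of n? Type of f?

n is int; f is float

int, float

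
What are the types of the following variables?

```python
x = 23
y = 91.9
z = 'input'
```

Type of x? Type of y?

x is int; y is float

int, float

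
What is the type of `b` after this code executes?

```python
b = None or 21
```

'or' with None returns the other value (21, int)

int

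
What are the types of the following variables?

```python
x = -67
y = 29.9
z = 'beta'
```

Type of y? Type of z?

y is float; z is str

float, str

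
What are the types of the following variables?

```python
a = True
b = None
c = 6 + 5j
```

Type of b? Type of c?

b is NoneType; c is complex

NoneType, complex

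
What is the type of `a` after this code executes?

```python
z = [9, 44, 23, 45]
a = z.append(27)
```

list.append() returns None (mutates in place)

NoneType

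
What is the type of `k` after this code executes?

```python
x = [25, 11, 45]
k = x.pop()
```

list.pop() returns the popped element (int here)

int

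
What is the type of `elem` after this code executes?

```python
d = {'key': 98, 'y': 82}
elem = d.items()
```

dict.items() returns a dict_items view

dict_items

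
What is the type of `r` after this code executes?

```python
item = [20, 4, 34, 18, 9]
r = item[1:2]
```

Slicing a list always returns a list

list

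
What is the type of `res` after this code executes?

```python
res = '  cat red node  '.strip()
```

str.strip() returns str

str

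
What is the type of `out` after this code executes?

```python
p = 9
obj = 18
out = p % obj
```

int % int returns int (9 % 18 = 9)

int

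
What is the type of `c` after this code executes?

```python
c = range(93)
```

range() returns a range object

range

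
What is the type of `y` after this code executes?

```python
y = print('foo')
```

print() returns None

NoneType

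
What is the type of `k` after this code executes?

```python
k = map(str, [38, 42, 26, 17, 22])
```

map() returns a map iterator object

map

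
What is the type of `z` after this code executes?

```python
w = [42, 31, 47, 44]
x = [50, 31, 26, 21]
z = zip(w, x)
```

zip() returns a zip iterator object

zip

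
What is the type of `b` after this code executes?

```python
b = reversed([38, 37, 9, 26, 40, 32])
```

reversed() on a list returns a list_reverseiterator

list_reverseiterator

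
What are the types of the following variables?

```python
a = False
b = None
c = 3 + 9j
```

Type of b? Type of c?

b is NoneType; c is complex

NoneType, complex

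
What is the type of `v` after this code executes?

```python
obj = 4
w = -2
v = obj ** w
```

int ** negative int returns float

float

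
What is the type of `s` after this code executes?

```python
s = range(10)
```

range() returns a range object

range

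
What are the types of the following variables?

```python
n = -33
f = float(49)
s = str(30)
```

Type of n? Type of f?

n is int; f is float

int, float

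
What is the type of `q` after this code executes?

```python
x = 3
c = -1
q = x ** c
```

int ** negative int returns float

float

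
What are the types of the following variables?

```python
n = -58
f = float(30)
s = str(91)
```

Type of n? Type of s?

n is int; s is str

int, str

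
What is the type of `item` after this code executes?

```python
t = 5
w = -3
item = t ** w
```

int ** negative int returns float

float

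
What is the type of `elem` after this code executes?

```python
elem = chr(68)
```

chr() returns str (single character)

str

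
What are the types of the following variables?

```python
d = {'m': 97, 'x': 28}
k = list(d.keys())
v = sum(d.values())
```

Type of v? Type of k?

sum of int values returns int; list(...) returns list

int, list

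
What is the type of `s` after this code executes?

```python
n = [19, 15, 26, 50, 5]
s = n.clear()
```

list.clear() returns None

NoneType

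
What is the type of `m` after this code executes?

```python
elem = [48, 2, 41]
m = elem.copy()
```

list.copy() returns list

list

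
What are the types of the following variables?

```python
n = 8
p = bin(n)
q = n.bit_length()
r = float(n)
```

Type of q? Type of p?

int.bit_length() returns int; bin() returns str

int, str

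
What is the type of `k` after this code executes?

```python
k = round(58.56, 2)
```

round() with ndigits arg returns float

float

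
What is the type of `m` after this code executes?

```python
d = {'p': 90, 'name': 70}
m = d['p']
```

Accessing dict[str, int] with key 'p' returns int value 90

int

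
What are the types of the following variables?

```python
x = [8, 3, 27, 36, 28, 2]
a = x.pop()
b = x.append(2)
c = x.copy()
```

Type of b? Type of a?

list.append() returns None; list.pop() returns the element (int)

NoneType, int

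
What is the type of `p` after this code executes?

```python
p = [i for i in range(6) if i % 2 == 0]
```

A list comprehension [...] produces a list

list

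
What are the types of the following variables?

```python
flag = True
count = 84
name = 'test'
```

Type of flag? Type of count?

flag is bool; count is int

bool, int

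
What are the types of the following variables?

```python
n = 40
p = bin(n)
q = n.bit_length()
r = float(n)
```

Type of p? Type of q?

bin() returns str; int.bit_length() returns int

str, int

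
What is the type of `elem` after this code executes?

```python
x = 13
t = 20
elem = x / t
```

int / int always returns float in Python 3 (13 / 20 = 0.65)

float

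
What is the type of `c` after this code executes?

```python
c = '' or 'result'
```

'or' returns first truthy value ('result', which is str)

str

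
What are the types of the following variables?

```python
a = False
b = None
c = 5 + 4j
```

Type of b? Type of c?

b is NoneType; c is complex

NoneType, complex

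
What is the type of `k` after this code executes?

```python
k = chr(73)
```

chr() returns str (single character)

str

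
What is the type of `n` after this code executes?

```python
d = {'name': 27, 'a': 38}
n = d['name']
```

Accessing dict[str, int] with key 'name' returns int value 27

int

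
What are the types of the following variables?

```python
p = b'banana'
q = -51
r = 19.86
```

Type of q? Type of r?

q is int; r is float

int, float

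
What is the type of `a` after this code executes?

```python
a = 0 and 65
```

'and' returns the first falsy value (0, which is int)

int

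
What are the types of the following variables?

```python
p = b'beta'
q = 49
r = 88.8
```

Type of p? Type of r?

p is bytes; r is float

bytes, float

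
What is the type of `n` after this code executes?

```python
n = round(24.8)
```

round() with no ndigits arg returns int

int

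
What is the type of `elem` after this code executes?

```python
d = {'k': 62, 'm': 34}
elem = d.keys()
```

.keys() returns a dict_keys view object

dict_keys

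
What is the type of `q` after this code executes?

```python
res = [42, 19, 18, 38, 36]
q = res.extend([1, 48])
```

list.extend() returns None

NoneType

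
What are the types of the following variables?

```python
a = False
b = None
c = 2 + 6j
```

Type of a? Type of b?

a is bool; b is NoneType

bool, NoneType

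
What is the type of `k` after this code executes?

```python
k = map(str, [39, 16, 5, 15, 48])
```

map() returns a map iterator object

map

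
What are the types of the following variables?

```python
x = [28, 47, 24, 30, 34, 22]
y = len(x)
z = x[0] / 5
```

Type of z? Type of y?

int / int returns float; len() returns int

float, int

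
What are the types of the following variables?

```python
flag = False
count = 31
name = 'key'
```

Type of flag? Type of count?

flag is bool; count is int

bool, int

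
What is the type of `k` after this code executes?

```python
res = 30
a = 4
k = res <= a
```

Comparison operators return bool

bool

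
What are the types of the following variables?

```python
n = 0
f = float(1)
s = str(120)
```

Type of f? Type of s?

f is float; s is str

float, str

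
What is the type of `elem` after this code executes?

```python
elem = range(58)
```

range() returns a range object

range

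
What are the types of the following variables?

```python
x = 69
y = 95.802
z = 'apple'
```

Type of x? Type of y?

x is int; y is float

int, float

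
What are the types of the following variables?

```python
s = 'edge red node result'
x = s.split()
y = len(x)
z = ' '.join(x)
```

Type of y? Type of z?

len() returns int; str.join() returns str

int, str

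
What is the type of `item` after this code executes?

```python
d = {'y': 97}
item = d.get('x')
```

dict.get() returns None when key 'x' is not found and no default given

NoneType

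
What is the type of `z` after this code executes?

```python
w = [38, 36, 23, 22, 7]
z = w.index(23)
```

list.index() returns int

int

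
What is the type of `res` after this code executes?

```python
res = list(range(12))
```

list(range(...)) returns list

list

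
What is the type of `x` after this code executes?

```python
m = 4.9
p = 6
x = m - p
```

float - int returns float (4.9 - 6 = -1.1)

float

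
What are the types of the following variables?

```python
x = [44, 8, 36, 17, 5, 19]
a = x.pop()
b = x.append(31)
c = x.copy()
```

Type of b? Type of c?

list.append() returns None; list.copy() returns list

NoneType, list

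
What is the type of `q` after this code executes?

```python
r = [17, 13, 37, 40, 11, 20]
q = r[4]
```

Indexing a list of ints returns int (r[4] = 11)

int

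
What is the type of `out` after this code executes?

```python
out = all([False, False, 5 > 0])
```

all() returns bool

bool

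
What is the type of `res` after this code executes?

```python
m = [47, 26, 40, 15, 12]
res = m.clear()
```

list.clear() returns None

NoneType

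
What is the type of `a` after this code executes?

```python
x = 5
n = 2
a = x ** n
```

int ** positive int returns int (5 ** 2 = 25)

int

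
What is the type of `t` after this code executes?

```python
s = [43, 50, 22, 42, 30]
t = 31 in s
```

'in' operator returns bool

bool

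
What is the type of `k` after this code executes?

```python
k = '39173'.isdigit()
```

str.isdigit() returns bool

bool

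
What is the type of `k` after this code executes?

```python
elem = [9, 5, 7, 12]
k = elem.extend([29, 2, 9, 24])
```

list.extend() returns None

NoneType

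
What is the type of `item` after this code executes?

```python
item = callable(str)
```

callable() returns bool

bool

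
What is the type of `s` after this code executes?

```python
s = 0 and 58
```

'and' returns the first falsy value (0, which is int)

int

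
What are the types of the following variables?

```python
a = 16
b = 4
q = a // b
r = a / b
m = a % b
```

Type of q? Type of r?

int // int returns int; int / int returns float

int, float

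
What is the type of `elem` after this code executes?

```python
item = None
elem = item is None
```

'is' comparison returns bool

bool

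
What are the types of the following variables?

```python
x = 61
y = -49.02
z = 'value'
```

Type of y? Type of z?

y is float; z is str

float, str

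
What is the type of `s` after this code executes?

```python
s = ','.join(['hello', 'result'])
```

str.join() returns str

str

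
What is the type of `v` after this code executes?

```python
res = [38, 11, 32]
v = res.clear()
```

list.clear() returns None

NoneType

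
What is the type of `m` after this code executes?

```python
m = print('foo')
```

print() returns None

NoneType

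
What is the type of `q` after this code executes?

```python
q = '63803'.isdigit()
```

str.isdigit() returns bool

bool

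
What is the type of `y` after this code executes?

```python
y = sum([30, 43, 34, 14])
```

sum() of ints returns int

int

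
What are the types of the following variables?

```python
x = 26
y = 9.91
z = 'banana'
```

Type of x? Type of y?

x is int; y is float

int, float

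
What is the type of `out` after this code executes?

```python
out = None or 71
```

'or' with None returns the other value (71, int)

int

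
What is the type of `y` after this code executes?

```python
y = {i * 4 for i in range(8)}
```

A set comprehension {expr for x in iterable} produces a set

set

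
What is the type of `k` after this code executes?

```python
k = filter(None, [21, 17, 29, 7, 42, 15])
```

filter() returns a filter iterator object

filter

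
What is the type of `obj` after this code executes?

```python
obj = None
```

None has type NoneType

NoneType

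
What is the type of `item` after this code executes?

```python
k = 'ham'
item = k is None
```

'is' comparison returns bool

bool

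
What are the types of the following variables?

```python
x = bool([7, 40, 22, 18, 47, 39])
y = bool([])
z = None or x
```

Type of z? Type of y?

None or <bool> returns the bool; bool() returns bool

bool, bool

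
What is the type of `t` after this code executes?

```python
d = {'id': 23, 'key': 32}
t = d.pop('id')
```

dict.pop() returns the value (int)

int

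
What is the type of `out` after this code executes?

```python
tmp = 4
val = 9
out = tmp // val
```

int // int returns int (4 // 9 = 0)

int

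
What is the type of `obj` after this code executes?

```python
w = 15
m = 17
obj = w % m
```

int % int returns int (15 % 17 = 15)

int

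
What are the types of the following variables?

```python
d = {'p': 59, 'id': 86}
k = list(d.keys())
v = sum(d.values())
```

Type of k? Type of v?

list(...) returns list; sum of int values returns int

list, int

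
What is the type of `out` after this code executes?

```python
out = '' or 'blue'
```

'or' returns first truthy value ('blue', which is str)

str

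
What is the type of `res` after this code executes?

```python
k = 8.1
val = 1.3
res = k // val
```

float // float returns float (floor division preserves float type)

float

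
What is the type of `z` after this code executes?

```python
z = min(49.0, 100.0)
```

min() of floats returns float

float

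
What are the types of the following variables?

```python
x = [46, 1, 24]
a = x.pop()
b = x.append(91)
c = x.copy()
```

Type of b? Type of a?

list.append() returns None; list.pop() returns the element (int)

NoneType, int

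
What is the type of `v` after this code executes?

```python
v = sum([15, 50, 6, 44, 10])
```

sum() of ints returns int

int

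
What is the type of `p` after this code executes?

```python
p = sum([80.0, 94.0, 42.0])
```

sum() of floats returns float

float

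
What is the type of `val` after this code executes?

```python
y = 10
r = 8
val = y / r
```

int / int always returns float in Python 3 (10 / 8 = 1.25)

float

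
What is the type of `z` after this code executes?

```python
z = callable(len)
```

callable() returns bool

bool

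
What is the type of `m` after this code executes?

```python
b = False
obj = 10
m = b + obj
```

bool + int returns int (False is 0, so 0 + 10 = 10)

int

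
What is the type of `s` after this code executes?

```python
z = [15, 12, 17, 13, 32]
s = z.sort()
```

list.sort() returns None (sorts in place)

NoneType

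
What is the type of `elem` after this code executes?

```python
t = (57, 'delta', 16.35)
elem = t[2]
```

Index 2 of tuple is 16.35 which is float

float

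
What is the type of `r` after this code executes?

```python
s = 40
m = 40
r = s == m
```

Equality comparison returns bool

bool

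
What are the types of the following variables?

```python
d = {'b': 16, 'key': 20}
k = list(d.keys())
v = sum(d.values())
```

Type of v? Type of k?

sum of int values returns int; list(...) returns list

int, list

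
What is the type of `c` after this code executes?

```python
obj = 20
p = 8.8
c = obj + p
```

int + float returns float (20 + 8.8 = 28.8)

float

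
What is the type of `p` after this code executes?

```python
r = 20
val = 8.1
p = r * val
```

int * float returns float (20 * 8.1 = 162.0)

float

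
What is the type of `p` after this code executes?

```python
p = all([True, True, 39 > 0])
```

all() returns bool

bool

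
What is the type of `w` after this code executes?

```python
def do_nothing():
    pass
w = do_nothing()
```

A function with no return statement returns None

NoneType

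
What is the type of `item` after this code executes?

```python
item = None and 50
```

'and' returns first falsy value (None)

NoneType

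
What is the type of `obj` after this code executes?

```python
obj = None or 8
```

'or' with None returns the other value (8, int)

int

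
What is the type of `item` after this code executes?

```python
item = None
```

None has type NoneType

NoneType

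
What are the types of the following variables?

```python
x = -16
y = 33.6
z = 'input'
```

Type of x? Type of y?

x is int; y is float

int, float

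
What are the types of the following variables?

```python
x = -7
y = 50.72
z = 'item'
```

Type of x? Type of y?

x is int; y is float

int, float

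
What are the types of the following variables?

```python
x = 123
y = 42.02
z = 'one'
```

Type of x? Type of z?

x is int; z is str

int, str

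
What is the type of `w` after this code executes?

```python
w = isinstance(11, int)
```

isinstance() returns bool

bool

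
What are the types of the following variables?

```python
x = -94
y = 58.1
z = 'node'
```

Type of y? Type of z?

y is float; z is str

float, str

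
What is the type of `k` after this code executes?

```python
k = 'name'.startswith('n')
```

str.startswith() returns bool

bool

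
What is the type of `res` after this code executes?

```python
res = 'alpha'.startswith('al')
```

str.startswith() returns bool

bool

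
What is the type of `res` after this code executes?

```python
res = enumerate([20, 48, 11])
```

enumerate() returns an enumerate iterator object

enumerate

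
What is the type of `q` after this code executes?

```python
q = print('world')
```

print() returns None

NoneType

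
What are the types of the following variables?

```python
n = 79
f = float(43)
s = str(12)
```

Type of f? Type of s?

f is float; s is str

float, str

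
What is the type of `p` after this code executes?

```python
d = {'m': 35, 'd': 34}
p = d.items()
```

dict.items() returns a dict_items view

dict_items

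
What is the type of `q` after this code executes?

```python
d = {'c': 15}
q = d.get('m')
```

dict.get() returns None when key 'm' is not found and no default given

NoneType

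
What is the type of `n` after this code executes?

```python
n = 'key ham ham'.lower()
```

str.lower() returns str

str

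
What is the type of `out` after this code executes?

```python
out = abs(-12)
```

abs() of int returns int

int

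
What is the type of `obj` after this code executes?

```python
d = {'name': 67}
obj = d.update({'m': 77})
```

dict.update() returns None

NoneType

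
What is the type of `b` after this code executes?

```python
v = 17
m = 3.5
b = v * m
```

int * float returns float (17 * 3.5 = 59.5)

float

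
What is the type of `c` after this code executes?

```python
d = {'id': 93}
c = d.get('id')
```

dict.get() returns the value (int) when key is found

int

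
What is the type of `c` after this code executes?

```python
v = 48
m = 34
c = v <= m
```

Comparison operators return bool

bool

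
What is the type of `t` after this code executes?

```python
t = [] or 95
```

'or' returns first truthy value (95, which is int)

int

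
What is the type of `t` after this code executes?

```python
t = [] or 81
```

'or' returns first truthy value (81, which is int)

int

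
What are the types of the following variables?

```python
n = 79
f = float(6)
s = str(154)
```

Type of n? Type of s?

n is int; s is str

int, str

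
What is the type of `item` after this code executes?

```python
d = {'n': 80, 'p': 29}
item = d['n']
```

Accessing dict[str, int] with key 'n' returns int value 80

int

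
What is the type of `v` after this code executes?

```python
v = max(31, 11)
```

max() of ints returns int

int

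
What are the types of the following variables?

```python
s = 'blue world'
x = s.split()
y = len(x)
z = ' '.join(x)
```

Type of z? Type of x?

str.join() returns str; str.split() returns list

str, list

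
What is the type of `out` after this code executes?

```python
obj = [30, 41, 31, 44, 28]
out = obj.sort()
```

list.sort() returns None (sorts in place)

NoneType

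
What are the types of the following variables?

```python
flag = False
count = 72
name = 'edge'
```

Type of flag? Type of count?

flag is bool; count is int

bool, int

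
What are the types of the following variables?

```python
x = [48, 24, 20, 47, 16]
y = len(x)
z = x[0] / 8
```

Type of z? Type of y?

int / int returns float; len() returns int

float, int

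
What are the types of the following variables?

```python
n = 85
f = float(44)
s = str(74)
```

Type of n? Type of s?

n is int; s is str

int, str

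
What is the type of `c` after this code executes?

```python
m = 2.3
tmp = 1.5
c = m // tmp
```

float // float returns float (floor division preserves float type)

float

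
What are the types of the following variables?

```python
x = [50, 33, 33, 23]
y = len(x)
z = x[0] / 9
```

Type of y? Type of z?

len() returns int; int / int returns float

int, float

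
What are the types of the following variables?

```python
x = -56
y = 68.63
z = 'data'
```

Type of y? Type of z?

y is float; z is str

float, str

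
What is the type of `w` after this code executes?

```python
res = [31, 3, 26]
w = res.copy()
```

list.copy() returns list

list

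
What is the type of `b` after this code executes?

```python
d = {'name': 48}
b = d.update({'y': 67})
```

dict.update() returns None

NoneType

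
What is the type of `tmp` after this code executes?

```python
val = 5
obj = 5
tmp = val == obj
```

Equality comparison returns bool

bool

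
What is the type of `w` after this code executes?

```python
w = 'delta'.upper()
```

str.upper() returns str

str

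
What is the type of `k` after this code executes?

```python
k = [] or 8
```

'or' returns first truthy value (8, which is int)

int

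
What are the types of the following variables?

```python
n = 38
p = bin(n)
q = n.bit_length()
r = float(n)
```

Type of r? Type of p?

float() returns float; bin() returns str

float, str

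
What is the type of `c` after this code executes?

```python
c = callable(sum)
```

callable() returns bool

bool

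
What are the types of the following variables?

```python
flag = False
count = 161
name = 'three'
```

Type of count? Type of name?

count is int; name is str

int, str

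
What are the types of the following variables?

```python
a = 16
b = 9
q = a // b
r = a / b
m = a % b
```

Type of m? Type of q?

int % int returns int; int // int returns int

int, int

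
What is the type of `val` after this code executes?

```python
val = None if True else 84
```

Ternary: condition is True, if branch (None) taken → NoneType

NoneType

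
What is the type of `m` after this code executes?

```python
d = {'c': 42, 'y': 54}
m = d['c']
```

Accessing dict[str, int] with key 'c' returns int value 42

int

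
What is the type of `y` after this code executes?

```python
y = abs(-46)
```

abs() of int returns int

int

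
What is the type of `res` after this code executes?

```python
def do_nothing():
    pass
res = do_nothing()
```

A function with no return statement returns None

NoneType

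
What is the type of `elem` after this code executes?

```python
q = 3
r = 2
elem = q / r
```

int / int always returns float in Python 3 (3 / 2 = 1.5)

float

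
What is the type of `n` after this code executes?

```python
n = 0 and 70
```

'and' returns the first falsy value (0, which is int)

int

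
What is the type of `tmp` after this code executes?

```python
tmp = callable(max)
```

callable() returns bool

bool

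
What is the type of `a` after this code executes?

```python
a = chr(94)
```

chr() returns str (single character)

str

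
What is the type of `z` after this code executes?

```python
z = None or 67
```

'or' with None returns the other value (67, int)

int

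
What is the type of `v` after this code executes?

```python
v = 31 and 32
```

'and' returns the last value when all truthy (32, which is int)

int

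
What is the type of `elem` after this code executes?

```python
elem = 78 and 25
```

'and' returns the last value when all truthy (25, which is int)

int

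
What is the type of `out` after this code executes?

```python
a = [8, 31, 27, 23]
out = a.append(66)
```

list.append() returns None (mutates in place)

NoneType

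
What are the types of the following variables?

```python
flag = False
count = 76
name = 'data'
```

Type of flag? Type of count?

flag is bool; count is int

bool, int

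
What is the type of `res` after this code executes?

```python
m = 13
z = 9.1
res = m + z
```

int + float returns float (13 + 9.1 = 22.1)

float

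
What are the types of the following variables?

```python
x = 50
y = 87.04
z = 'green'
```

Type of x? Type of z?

x is int; z is str

int, str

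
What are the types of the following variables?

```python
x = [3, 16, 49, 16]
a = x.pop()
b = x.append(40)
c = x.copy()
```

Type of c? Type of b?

list.copy() returns list; list.append() returns None

list, NoneType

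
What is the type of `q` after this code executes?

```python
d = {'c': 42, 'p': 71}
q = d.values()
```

.values() returns a dict_values view object

dict_values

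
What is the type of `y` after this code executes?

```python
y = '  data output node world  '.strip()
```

str.strip() returns str

str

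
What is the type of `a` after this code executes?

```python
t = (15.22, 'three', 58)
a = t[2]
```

Index 2 of tuple is 58 which is int

int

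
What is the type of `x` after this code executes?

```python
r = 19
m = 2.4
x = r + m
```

int + float returns float (19 + 2.4 = 21.4)

float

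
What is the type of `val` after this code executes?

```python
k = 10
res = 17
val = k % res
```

int % int returns int (10 % 17 = 10)

int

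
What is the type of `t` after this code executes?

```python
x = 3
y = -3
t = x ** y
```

int ** negative int returns float

float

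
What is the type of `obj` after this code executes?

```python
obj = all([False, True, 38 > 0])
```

all() returns bool

bool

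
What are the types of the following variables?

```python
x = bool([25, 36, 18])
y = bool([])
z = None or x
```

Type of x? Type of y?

bool() returns bool; bool() returns bool

bool, bool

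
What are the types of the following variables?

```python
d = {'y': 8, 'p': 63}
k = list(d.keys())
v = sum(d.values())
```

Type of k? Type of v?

list(...) returns list; sum of int values returns int

list, int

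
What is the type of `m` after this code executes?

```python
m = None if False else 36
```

Ternary: condition is False, else branch (36) taken → int

int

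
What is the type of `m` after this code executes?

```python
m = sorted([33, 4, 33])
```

sorted() always returns list

list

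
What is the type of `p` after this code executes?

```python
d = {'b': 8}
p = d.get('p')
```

dict.get() returns None when key 'p' is not found and no default given

NoneType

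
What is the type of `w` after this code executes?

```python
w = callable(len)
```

callable() returns bool

bool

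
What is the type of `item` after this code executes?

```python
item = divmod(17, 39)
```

divmod() returns a tuple (quotient, remainder)

tuple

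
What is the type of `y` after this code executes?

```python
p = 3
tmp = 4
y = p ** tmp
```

int ** positive int returns int (3 ** 4 = 81)

int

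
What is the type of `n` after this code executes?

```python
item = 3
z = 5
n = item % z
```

int % int returns int (3 % 5 = 3)

int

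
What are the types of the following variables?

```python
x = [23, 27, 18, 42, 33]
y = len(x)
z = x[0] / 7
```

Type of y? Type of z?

len() returns int; int / int returns float

int, float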